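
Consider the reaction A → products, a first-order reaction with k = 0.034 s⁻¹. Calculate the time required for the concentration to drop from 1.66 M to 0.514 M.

34.48 s

Step 1: For first-order: t = ln([A]₀/[A])/k
Step 2: t = ln(1.66/0.514)/0.034
Step 3: t = ln(3.23)/0.034
Step 4: t = 1.172/0.034 = 34.48 s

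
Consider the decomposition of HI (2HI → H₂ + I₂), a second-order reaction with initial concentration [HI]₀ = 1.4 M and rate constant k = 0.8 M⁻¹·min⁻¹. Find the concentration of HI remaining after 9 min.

0.1264 M

Step 1: For a second-order reaction: 1/[HI] = 1/[HI]₀ + kt
Step 2: 1/[HI] = 1/1.4 + 0.8 × 9
Step 3: 1/[HI] = 0.7143 + 7.2 = 7.914
Step 4: [HI] = 1/7.914 = 0.1264 M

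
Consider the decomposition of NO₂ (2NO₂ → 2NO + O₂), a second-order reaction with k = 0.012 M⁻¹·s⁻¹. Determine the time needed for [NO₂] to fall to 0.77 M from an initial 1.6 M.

56.14 s

Step 1: For second-order: t = (1/[NO₂] - 1/[NO₂]₀)/k
Step 2: t = (1/0.77 - 1/1.6)/0.012
Step 3: t = (1.299 - 0.625)/0.012
Step 4: t = 0.6737/0.012 = 56.14 s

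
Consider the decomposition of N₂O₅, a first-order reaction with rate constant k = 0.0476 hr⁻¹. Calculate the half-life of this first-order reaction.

14.56 hr

Step 1: For a first-order reaction, t₁/₂ = ln(2)/k
Step 2: t₁/₂ = ln(2)/0.0476
Step 3: t₁/₂ = 0.6931/0.0476 = 14.56 hr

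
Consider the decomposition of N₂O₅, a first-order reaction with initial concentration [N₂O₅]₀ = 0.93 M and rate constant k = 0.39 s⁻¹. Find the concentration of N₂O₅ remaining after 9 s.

0.0278 M

Step 1: For a first-order reaction: [N₂O₅] = [N₂O₅]₀ × e^(-kt)
Step 2: [N₂O₅] = 0.93 × e^(-0.39 × 9)
Step 3: [N₂O₅] = 0.93 × e^(-3.51)
Step 4: [N₂O₅] = 0.93 × 0.0298969 = 0.0278 M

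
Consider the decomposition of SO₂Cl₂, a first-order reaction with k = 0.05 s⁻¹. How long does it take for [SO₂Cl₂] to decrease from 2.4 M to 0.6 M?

27.73 s

Step 1: For first-order: t = ln([SO₂Cl₂]₀/[SO₂Cl₂])/k
Step 2: t = ln(2.4/0.6)/0.05
Step 3: t = ln(4)/0.05
Step 4: t = 1.386/0.05 = 27.73 s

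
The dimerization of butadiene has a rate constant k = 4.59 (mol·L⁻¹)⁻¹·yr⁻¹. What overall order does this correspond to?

second order (2)

Step 1: The units of k for an nth-order reaction are (concentration)^(1-n)·(time)⁻¹.
Step 2: Here k has units (mol·L⁻¹)⁻¹·yr⁻¹, so the concentration exponent is -1.
Step 3: 1 - n = -1 ⇒ n = 2. The reaction is second order.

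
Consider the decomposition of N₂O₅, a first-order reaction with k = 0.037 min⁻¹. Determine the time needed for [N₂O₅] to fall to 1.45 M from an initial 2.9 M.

18.73 min

Step 1: For first-order: t = ln([N₂O₅]₀/[N₂O₅])/k
Step 2: t = ln(2.9/1.45)/0.037
Step 3: t = ln(2)/0.037
Step 4: t = 0.6931/0.037 = 18.73 min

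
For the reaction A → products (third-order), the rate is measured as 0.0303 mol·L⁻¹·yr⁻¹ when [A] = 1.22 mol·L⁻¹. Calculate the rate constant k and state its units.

0.01669 (mol·L⁻¹)⁻²·yr⁻¹

Step 1: rate = k[A]^3, so k = rate / [A]^3.
Step 2: k = 0.0303 / (1.22)^3 = 0.0303 / 1.816.
Step 3: k = 0.01669 (mol·L⁻¹)⁻²·yr⁻¹.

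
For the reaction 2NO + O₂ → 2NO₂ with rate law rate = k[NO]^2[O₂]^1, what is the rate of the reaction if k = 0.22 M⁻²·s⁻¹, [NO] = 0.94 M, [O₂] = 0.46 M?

0.08942 M/s

Step 1: The rate law is rate = k[NO]^2[O₂]^1
Step 2: Substitute: rate = 0.22 × (0.94)^2 × (0.46)^1
Step 3: rate = 0.22 × 0.8836 × 0.46 = 0.0894203 M/s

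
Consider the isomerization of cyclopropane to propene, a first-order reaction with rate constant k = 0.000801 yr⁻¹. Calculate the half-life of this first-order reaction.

865.4 yr

Step 1: For a first-order reaction, t₁/₂ = ln(2)/k
Step 2: t₁/₂ = ln(2)/0.000801
Step 3: t₁/₂ = 0.6931/0.000801 = 865.4 yr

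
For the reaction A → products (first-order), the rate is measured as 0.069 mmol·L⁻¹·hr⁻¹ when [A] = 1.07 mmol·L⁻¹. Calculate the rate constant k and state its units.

0.06449 hr⁻¹

Step 1: rate = k[A]^1, so k = rate / [A]^1.
Step 2: k = 0.069 / (1.07)^1 = 0.069 / 1.07.
Step 3: k = 0.06449 hr⁻¹.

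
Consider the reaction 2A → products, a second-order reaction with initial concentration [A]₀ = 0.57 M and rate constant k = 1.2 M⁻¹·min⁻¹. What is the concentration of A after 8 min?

0.08807 M

Step 1: For a second-order reaction: 1/[A] = 1/[A]₀ + kt
Step 2: 1/[A] = 1/0.57 + 1.2 × 8
Step 3: 1/[A] = 1.754 + 9.6 = 11.35
Step 4: [A] = 1/11.35 = 0.08807 M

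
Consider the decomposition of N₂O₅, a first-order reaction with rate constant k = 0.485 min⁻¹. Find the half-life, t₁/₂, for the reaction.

1.429 min

Step 1: For a first-order reaction, t₁/₂ = ln(2)/k
Step 2: t₁/₂ = ln(2)/0.485
Step 3: t₁/₂ = 0.6931/0.485 = 1.429 min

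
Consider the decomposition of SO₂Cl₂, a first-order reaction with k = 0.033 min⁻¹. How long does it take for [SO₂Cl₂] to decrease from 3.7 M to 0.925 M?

42.01 min

Step 1: For first-order: t = ln([SO₂Cl₂]₀/[SO₂Cl₂])/k
Step 2: t = ln(3.7/0.925)/0.033
Step 3: t = ln(4)/0.033
Step 4: t = 1.386/0.033 = 42.01 min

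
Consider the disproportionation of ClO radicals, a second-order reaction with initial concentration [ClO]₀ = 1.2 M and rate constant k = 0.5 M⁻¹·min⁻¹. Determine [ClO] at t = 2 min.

0.5455 M

Step 1: For a second-order reaction: 1/[ClO] = 1/[ClO]₀ + kt
Step 2: 1/[ClO] = 1/1.2 + 0.5 × 2
Step 3: 1/[ClO] = 0.8333 + 1 = 1.833
Step 4: [ClO] = 1/1.833 = 0.5455 M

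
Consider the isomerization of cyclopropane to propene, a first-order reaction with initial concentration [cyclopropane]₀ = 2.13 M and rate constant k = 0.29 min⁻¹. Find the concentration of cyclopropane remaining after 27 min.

0.0008469 M

Step 1: For a first-order reaction: [cyclopropane] = [cyclopropane]₀ × e^(-kt)
Step 2: [cyclopropane] = 2.13 × e^(-0.29 × 27)
Step 3: [cyclopropane] = 2.13 × e^(-7.83)
Step 4: [cyclopropane] = 2.13 × 0.000397625 = 0.0008469 M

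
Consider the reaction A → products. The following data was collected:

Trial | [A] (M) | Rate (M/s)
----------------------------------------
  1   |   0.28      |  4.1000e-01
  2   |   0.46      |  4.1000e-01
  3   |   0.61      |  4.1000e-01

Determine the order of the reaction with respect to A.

zeroth order (0)

Step 1: Compare trials - when concentration changes, rate stays constant.
Step 2: rate₂/rate₁ = 4.1000e-01/4.1000e-01 = 1
Step 3: [A]₂/[A]₁ = 0.46/0.28 = 1.643
Step 4: Since rate ratio ≈ (conc ratio)^0, the reaction is zeroth order.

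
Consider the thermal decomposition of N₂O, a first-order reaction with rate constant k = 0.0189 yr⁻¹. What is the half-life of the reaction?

36.67 yr

Step 1: For a first-order reaction, t₁/₂ = ln(2)/k
Step 2: t₁/₂ = ln(2)/0.0189
Step 3: t₁/₂ = 0.6931/0.0189 = 36.67 yr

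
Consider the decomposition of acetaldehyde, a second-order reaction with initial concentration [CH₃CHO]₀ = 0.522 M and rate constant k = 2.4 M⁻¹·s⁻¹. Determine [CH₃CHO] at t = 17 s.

0.02341 M

Step 1: For a second-order reaction: 1/[CH₃CHO] = 1/[CH₃CHO]₀ + kt
Step 2: 1/[CH₃CHO] = 1/0.522 + 2.4 × 17
Step 3: 1/[CH₃CHO] = 1.916 + 40.8 = 42.72
Step 4: [CH₃CHO] = 1/42.72 = 0.02341 M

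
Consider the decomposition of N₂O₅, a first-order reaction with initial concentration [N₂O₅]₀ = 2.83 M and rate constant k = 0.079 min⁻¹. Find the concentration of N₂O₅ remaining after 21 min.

0.5386 M

Step 1: For a first-order reaction: [N₂O₅] = [N₂O₅]₀ × e^(-kt)
Step 2: [N₂O₅] = 2.83 × e^(-0.079 × 21)
Step 3: [N₂O₅] = 2.83 × e^(-1.659)
Step 4: [N₂O₅] = 2.83 × 0.190329 = 0.5386 M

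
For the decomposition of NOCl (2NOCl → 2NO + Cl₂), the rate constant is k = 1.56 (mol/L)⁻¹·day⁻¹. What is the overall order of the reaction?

second order (2)

Step 1: The units of k for an nth-order reaction are (concentration)^(1-n)·(time)⁻¹.
Step 2: Here k has units (mol/L)⁻¹·day⁻¹, so the concentration exponent is -1.
Step 3: 1 - n = -1 ⇒ n = 2. The reaction is second order.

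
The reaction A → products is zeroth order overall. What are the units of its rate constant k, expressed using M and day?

M·day⁻¹

Step 1: For overall order n, rate = k × (concentration)^n.
Step 2: Rate has units M·day⁻¹; concentration term has units M^0.
Step 3: k = rate / (concentration)^n, so units of k = M^(1-0)·day⁻¹ = M·day⁻¹.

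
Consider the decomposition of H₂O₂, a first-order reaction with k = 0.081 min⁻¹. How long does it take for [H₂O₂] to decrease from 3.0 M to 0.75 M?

17.11 min

Step 1: For first-order: t = ln([H₂O₂]₀/[H₂O₂])/k
Step 2: t = ln(3.0/0.75)/0.081
Step 3: t = ln(4)/0.081
Step 4: t = 1.386/0.081 = 17.11 min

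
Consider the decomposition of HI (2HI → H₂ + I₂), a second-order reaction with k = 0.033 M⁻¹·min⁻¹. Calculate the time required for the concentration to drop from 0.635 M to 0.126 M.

192.8 min

Step 1: For second-order: t = (1/[HI] - 1/[HI]₀)/k
Step 2: t = (1/0.126 - 1/0.635)/0.033
Step 3: t = (7.937 - 1.575)/0.033
Step 4: t = 6.362/0.033 = 192.8 min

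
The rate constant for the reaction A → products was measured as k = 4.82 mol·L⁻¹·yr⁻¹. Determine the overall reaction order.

zeroth order (0)

Step 1: The units of k for an nth-order reaction are (concentration)^(1-n)·(time)⁻¹.
Step 2: Here k has units mol·L⁻¹·yr⁻¹, so the concentration exponent is 1.
Step 3: 1 - n = 1 ⇒ n = 0. The reaction is zeroth order.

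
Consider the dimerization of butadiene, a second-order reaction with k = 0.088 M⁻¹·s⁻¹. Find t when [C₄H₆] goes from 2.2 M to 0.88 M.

7.748 s

Step 1: For second-order: t = (1/[C₄H₆] - 1/[C₄H₆]₀)/k
Step 2: t = (1/0.88 - 1/2.2)/0.088
Step 3: t = (1.136 - 0.4545)/0.088
Step 4: t = 0.6818/0.088 = 7.748 s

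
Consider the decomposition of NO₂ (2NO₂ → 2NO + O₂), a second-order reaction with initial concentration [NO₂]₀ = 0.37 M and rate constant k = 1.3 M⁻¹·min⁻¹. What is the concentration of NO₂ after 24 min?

0.0295 M

Step 1: For a second-order reaction: 1/[NO₂] = 1/[NO₂]₀ + kt
Step 2: 1/[NO₂] = 1/0.37 + 1.3 × 24
Step 3: 1/[NO₂] = 2.703 + 31.2 = 33.9
Step 4: [NO₂] = 1/33.9 = 0.0295 M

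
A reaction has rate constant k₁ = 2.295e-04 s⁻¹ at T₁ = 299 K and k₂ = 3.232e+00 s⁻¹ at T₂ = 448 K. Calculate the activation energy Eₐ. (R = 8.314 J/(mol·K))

71.4 kJ/mol

Step 1: Use the two-temperature Arrhenius form: ln(k₂/k₁) = -Eₐ/R × (1/T₂ - 1/T₁)
Step 2: ln(k₂/k₁) = ln(3.232e+00/2.295e-04) = ln(14082.8) = 9.55271
Step 3: 1/T₂ - 1/T₁ = 1/448 - 1/299 = -1.112339e-03 K⁻¹
Step 4: Eₐ = -R × ln(k₂/k₁) / (1/T₂ - 1/T₁) = -8.314 × 9.55271 / -1.112339e-03
Step 5: Eₐ = 7.1400e+04 J/mol = 71.4 kJ/mol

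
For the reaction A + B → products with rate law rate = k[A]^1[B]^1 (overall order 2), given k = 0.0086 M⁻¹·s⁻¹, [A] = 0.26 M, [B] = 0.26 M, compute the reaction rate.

0.0005814 M/s

Step 1: The rate law is rate = k[A]^1[B]^1, overall order = 1+1 = 2
Step 2: Substitute values: rate = 0.0086 × (0.26)^1 × (0.26)^1
Step 3: rate = 0.0086 × 0.26 × 0.26 = 0.00058136 M/s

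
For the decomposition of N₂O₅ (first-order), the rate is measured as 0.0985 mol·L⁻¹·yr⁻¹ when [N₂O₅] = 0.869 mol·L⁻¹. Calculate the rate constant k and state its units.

0.1133 yr⁻¹

Step 1: rate = k[N₂O₅]^1, so k = rate / [N₂O₅]^1.
Step 2: k = 0.0985 / (0.869)^1 = 0.0985 / 0.869.
Step 3: k = 0.1133 yr⁻¹.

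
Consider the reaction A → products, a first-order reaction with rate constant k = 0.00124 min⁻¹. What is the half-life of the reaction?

559 min

Step 1: For a first-order reaction, t₁/₂ = ln(2)/k
Step 2: t₁/₂ = ln(2)/0.00124
Step 3: t₁/₂ = 0.6931/0.00124 = 559 min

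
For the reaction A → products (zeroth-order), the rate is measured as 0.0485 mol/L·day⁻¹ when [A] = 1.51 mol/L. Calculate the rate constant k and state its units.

0.0485 mol/L·day⁻¹

Step 1: For a zeroth-order reaction, rate = k (independent of concentration).
Step 2: k = rate = 0.0485 mol/L·day⁻¹.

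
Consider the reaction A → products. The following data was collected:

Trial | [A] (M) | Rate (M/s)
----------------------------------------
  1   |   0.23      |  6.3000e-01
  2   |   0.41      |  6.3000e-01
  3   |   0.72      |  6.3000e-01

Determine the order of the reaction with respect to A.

zeroth order (0)

Step 1: Compare trials - when concentration changes, rate stays constant.
Step 2: rate₂/rate₁ = 6.3000e-01/6.3000e-01 = 1
Step 3: [A]₂/[A]₁ = 0.41/0.23 = 1.783
Step 4: Since rate ratio ≈ (conc ratio)^0, the reaction is zeroth order.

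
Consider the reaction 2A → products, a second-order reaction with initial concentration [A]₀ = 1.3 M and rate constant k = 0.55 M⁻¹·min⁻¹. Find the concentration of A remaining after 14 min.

0.1181 M

Step 1: For a second-order reaction: 1/[A] = 1/[A]₀ + kt
Step 2: 1/[A] = 1/1.3 + 0.55 × 14
Step 3: 1/[A] = 0.7692 + 7.7 = 8.469
Step 4: [A] = 1/8.469 = 0.1181 M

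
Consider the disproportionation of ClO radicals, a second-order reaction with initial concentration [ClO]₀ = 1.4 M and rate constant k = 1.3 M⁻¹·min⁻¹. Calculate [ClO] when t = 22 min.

0.03411 M

Step 1: For a second-order reaction: 1/[ClO] = 1/[ClO]₀ + kt
Step 2: 1/[ClO] = 1/1.4 + 1.3 × 22
Step 3: 1/[ClO] = 0.7143 + 28.6 = 29.31
Step 4: [ClO] = 1/29.31 = 0.03411 M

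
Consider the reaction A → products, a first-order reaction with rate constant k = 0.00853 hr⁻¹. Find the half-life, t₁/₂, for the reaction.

81.26 hr

Step 1: For a first-order reaction, t₁/₂ = ln(2)/k
Step 2: t₁/₂ = ln(2)/0.00853
Step 3: t₁/₂ = 0.6931/0.00853 = 81.26 hr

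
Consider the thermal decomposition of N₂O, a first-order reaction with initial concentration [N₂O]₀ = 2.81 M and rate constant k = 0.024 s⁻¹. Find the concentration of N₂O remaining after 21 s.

1.698 M

Step 1: For a first-order reaction: [N₂O] = [N₂O]₀ × e^(-kt)
Step 2: [N₂O] = 2.81 × e^(-0.024 × 21)
Step 3: [N₂O] = 2.81 × e^(-0.504)
Step 4: [N₂O] = 2.81 × 0.604109 = 1.698 M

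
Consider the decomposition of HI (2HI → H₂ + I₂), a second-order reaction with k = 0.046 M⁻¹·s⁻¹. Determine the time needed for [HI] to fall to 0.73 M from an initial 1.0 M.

8.041 s

Step 1: For second-order: t = (1/[HI] - 1/[HI]₀)/k
Step 2: t = (1/0.73 - 1/1.0)/0.046
Step 3: t = (1.37 - 1)/0.046
Step 4: t = 0.3699/0.046 = 8.041 s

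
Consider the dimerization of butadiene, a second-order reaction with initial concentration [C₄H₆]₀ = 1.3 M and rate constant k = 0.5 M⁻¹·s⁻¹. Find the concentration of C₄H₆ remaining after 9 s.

0.1898 M

Step 1: For a second-order reaction: 1/[C₄H₆] = 1/[C₄H₆]₀ + kt
Step 2: 1/[C₄H₆] = 1/1.3 + 0.5 × 9
Step 3: 1/[C₄H₆] = 0.7692 + 4.5 = 5.269
Step 4: [C₄H₆] = 1/5.269 = 0.1898 M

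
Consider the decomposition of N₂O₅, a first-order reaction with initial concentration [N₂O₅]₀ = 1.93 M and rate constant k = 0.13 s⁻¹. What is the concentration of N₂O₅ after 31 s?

0.0343 M

Step 1: For a first-order reaction: [N₂O₅] = [N₂O₅]₀ × e^(-kt)
Step 2: [N₂O₅] = 1.93 × e^(-0.13 × 31)
Step 3: [N₂O₅] = 1.93 × e^(-4.03)
Step 4: [N₂O₅] = 1.93 × 0.0177743 = 0.0343 M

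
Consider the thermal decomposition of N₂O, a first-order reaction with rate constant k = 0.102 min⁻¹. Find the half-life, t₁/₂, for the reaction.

6.796 min

Step 1: For a first-order reaction, t₁/₂ = ln(2)/k
Step 2: t₁/₂ = ln(2)/0.102
Step 3: t₁/₂ = 0.6931/0.102 = 6.796 min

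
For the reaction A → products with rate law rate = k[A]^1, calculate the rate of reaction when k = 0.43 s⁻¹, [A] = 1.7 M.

0.731 M/s

Step 1: Identify the rate law: rate = k[A]^1
Step 2: Substitute values: rate = 0.43 × (1.7)^1
Step 3: Calculate: rate = 0.43 × 1.7 = 0.731 M/s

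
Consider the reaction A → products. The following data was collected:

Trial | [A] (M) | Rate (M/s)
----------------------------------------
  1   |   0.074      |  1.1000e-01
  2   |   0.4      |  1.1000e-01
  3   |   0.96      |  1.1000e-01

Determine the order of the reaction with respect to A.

zeroth order (0)

Step 1: Compare trials - when concentration changes, rate stays constant.
Step 2: rate₂/rate₁ = 1.1000e-01/1.1000e-01 = 1
Step 3: [A]₂/[A]₁ = 0.4/0.074 = 5.405
Step 4: Since rate ratio ≈ (conc ratio)^0, the reaction is zeroth order.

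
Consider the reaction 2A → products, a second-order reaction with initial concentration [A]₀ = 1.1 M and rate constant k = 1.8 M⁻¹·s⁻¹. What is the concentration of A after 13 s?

0.04114 M

Step 1: For a second-order reaction: 1/[A] = 1/[A]₀ + kt
Step 2: 1/[A] = 1/1.1 + 1.8 × 13
Step 3: 1/[A] = 0.9091 + 23.4 = 24.31
Step 4: [A] = 1/24.31 = 0.04114 M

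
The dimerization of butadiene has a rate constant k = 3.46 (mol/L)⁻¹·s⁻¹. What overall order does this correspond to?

second order (2)

Step 1: The units of k for an nth-order reaction are (concentration)^(1-n)·(time)⁻¹.
Step 2: Here k has units (mol/L)⁻¹·s⁻¹, so the concentration exponent is -1.
Step 3: 1 - n = -1 ⇒ n = 2. The reaction is second order.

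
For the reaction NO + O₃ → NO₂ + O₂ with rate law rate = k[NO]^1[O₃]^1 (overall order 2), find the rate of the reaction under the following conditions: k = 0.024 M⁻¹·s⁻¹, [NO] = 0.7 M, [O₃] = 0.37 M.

0.006216 M/s

Step 1: The rate law is rate = k[NO]^1[O₃]^1, overall order = 1+1 = 2
Step 2: Substitute values: rate = 0.024 × (0.7)^1 × (0.37)^1
Step 3: rate = 0.024 × 0.7 × 0.37 = 0.006216 M/s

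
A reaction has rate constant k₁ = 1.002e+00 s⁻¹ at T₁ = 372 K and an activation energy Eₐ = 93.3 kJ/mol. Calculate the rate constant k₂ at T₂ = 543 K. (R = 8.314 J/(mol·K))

1.339e+04 s⁻¹

Step 1: Use the two-temperature Arrhenius form: ln(k₂/k₁) = -Eₐ/R × (1/T₂ - 1/T₁)
Step 2: Convert Eₐ to J/mol: 93.3 kJ/mol = 93300 J/mol
Step 3: 1/T₂ - 1/T₁ = 1/543 - 1/372 = -8.465514e-04 K⁻¹
Step 4: ln(k₂/k₁) = -93300/8.314 × -8.465514e-04 = 9.50003
Step 5: k₂ = k₁ × exp(9.50003) = 1.002e+00 × 1.33601e+04 = 1.339e+04 s⁻¹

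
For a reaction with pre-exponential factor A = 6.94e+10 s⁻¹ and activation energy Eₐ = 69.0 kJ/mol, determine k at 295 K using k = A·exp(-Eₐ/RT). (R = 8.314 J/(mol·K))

4.20e-02 s⁻¹

Step 1: Use the Arrhenius equation: k = A × exp(-Eₐ/RT)
Step 2: Convert Eₐ to J/mol: 69.0 kJ/mol = 69000 J/mol
Step 3: Calculate the exponent: -Eₐ/(RT) = -69000/(8.314 × 295) = -28.13307
Step 4: k = 6.94e+10 × exp(-28.13307)
Step 5: k = 6.94e+10 × 6.05289e-13 = 4.2007e-02 s⁻¹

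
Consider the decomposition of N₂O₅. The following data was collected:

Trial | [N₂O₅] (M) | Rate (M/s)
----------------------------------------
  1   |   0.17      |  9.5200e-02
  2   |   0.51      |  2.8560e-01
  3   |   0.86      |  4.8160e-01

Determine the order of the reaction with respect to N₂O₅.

first order (1)

Step 1: Compare trials to find order n where rate₂/rate₁ = ([N₂O₅]₂/[N₂O₅]₁)^n
Step 2: rate₂/rate₁ = 2.8560e-01/9.5200e-02 = 3
Step 3: [N₂O₅]₂/[N₂O₅]₁ = 0.51/0.17 = 3
Step 4: n = ln(3)/ln(3) = 1.00 ≈ 1
Step 5: The reaction is first order in N₂O₅.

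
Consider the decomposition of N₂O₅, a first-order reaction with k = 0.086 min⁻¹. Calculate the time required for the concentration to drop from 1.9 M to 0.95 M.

8.06 min

Step 1: For first-order: t = ln([N₂O₅]₀/[N₂O₅])/k
Step 2: t = ln(1.9/0.95)/0.086
Step 3: t = ln(2)/0.086
Step 4: t = 0.6931/0.086 = 8.06 min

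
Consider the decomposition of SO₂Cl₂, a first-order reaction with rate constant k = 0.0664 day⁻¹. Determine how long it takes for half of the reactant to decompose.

10.44 day

Step 1: For a first-order reaction, t₁/₂ = ln(2)/k
Step 2: t₁/₂ = ln(2)/0.0664
Step 3: t₁/₂ = 0.6931/0.0664 = 10.44 day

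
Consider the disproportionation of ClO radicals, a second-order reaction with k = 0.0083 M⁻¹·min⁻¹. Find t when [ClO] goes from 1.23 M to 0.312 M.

288.2 min

Step 1: For second-order: t = (1/[ClO] - 1/[ClO]₀)/k
Step 2: t = (1/0.312 - 1/1.23)/0.0083
Step 3: t = (3.205 - 0.813)/0.0083
Step 4: t = 2.392/0.0083 = 288.2 min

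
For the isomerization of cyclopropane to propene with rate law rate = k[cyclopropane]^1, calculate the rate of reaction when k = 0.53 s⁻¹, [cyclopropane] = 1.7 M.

0.901 M/s

Step 1: Identify the rate law: rate = k[cyclopropane]^1
Step 2: Substitute values: rate = 0.53 × (1.7)^1
Step 3: Calculate: rate = 0.53 × 1.7 = 0.901 M/s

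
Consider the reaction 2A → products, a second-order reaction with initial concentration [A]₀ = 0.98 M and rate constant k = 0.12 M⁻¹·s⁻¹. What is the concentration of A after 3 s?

0.7244 M

Step 1: For a second-order reaction: 1/[A] = 1/[A]₀ + kt
Step 2: 1/[A] = 1/0.98 + 0.12 × 3
Step 3: 1/[A] = 1.02 + 0.36 = 1.38
Step 4: [A] = 1/1.38 = 0.7244 M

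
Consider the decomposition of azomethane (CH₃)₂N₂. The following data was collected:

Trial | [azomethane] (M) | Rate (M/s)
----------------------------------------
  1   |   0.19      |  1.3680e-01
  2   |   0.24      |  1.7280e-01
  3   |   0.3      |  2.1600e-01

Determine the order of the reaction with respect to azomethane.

first order (1)

Step 1: Compare trials to find order n where rate₂/rate₁ = ([azomethane]₂/[azomethane]₁)^n
Step 2: rate₂/rate₁ = 1.7280e-01/1.3680e-01 = 1.263
Step 3: [azomethane]₂/[azomethane]₁ = 0.24/0.19 = 1.263
Step 4: n = ln(1.263)/ln(1.263) = 1.00 ≈ 1
Step 5: The reaction is first order in azomethane.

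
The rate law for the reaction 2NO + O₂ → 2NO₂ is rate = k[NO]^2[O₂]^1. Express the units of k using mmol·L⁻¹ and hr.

(mmol·L⁻¹)⁻²·hr⁻¹

Step 1: Overall order = 2 + 1 = 3.
Step 2: rate has units mmol·L⁻¹·hr⁻¹; [NO]^2[O₂]^1 has units (mmol·L⁻¹)^3.
Step 3: k = rate/([NO]^2[O₂]^1), so units of k = (mmol·L⁻¹)^(1-3)·hr⁻¹ = (mmol·L⁻¹)⁻²·hr⁻¹.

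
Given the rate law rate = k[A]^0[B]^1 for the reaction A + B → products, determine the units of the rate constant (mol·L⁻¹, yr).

yr⁻¹

Step 1: Overall order = 0 + 1 = 1.
Step 2: rate has units mol·L⁻¹·yr⁻¹; [A]^0[B]^1 has units (mol·L⁻¹)^1.
Step 3: k = rate/([A]^0[B]^1), so units of k = (mol·L⁻¹)^(1-1)·yr⁻¹ = yr⁻¹.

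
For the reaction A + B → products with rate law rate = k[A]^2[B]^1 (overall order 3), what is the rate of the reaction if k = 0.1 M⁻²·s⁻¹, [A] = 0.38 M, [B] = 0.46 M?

0.006642 M/s

Step 1: The rate law is rate = k[A]^2[B]^1, overall order = 2+1 = 3
Step 2: Substitute values: rate = 0.1 × (0.38)^2 × (0.46)^1
Step 3: rate = 0.1 × 0.1444 × 0.46 = 0.0066424 M/s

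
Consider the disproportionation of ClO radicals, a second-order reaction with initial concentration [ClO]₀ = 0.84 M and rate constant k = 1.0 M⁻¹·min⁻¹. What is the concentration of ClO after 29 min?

0.03312 M

Step 1: For a second-order reaction: 1/[ClO] = 1/[ClO]₀ + kt
Step 2: 1/[ClO] = 1/0.84 + 1.0 × 29
Step 3: 1/[ClO] = 1.19 + 29 = 30.19
Step 4: [ClO] = 1/30.19 = 0.03312 M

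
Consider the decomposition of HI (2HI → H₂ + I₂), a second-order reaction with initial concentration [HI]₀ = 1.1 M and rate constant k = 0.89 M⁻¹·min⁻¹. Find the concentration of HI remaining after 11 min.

0.09347 M

Step 1: For a second-order reaction: 1/[HI] = 1/[HI]₀ + kt
Step 2: 1/[HI] = 1/1.1 + 0.89 × 11
Step 3: 1/[HI] = 0.9091 + 9.79 = 10.7
Step 4: [HI] = 1/10.7 = 0.09347 M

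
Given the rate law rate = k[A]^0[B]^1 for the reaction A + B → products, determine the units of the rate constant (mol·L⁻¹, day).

day⁻¹

Step 1: Overall order = 0 + 1 = 1.
Step 2: rate has units mol·L⁻¹·day⁻¹; [A]^0[B]^1 has units (mol·L⁻¹)^1.
Step 3: k = rate/([A]^0[B]^1), so units of k = (mol·L⁻¹)^(1-1)·day⁻¹ = day⁻¹.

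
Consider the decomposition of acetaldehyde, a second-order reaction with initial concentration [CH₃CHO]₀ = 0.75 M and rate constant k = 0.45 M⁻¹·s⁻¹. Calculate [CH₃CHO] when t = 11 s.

0.1592 M

Step 1: For a second-order reaction: 1/[CH₃CHO] = 1/[CH₃CHO]₀ + kt
Step 2: 1/[CH₃CHO] = 1/0.75 + 0.45 × 11
Step 3: 1/[CH₃CHO] = 1.333 + 4.95 = 6.283
Step 4: [CH₃CHO] = 1/6.283 = 0.1592 M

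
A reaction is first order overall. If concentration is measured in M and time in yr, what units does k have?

yr⁻¹

Step 1: For overall order n, rate = k × (concentration)^n.
Step 2: Rate has units M·yr⁻¹; concentration term has units M^1.
Step 3: k = rate / (concentration)^n, so units of k = M^(1-1)·yr⁻¹ = yr⁻¹.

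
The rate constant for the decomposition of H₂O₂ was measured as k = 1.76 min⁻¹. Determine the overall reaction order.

first order (1)

Step 1: The units of k for an nth-order reaction are (concentration)^(1-n)·(time)⁻¹.
Step 2: Here k has units min⁻¹, so the concentration exponent is 0.
Step 3: 1 - n = 0 ⇒ n = 1. The reaction is first order.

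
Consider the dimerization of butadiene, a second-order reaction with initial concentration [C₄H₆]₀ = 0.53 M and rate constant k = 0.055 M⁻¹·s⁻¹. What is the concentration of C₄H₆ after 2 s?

0.5008 M

Step 1: For a second-order reaction: 1/[C₄H₆] = 1/[C₄H₆]₀ + kt
Step 2: 1/[C₄H₆] = 1/0.53 + 0.055 × 2
Step 3: 1/[C₄H₆] = 1.887 + 0.11 = 1.997
Step 4: [C₄H₆] = 1/1.997 = 0.5008 M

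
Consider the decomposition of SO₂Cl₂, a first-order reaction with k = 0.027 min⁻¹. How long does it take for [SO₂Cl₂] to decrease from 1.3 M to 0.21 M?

67.52 min

Step 1: For first-order: t = ln([SO₂Cl₂]₀/[SO₂Cl₂])/k
Step 2: t = ln(1.3/0.21)/0.027
Step 3: t = ln(6.19)/0.027
Step 4: t = 1.823/0.027 = 67.52 min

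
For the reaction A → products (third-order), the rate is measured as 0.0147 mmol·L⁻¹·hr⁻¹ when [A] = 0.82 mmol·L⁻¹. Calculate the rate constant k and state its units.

0.02666 (mmol·L⁻¹)⁻²·hr⁻¹

Step 1: rate = k[A]^3, so k = rate / [A]^3.
Step 2: k = 0.0147 / (0.82)^3 = 0.0147 / 0.5514.
Step 3: k = 0.02666 (mmol·L⁻¹)⁻²·hr⁻¹.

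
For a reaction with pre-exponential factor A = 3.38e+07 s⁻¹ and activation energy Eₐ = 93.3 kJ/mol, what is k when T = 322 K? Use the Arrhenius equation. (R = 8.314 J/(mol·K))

2.47e-08 s⁻¹

Step 1: Use the Arrhenius equation: k = A × exp(-Eₐ/RT)
Step 2: Convert Eₐ to J/mol: 93.3 kJ/mol = 93300 J/mol
Step 3: Calculate the exponent: -Eₐ/(RT) = -93300/(8.314 × 322) = -34.85104
Step 4: k = 3.38e+07 × exp(-34.85104)
Step 5: k = 3.38e+07 × 7.31789e-16 = 2.4734e-08 s⁻¹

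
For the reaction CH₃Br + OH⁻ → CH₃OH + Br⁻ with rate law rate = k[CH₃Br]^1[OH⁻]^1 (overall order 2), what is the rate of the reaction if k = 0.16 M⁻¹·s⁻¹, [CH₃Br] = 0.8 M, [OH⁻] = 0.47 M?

0.06016 M/s

Step 1: The rate law is rate = k[CH₃Br]^1[OH⁻]^1, overall order = 1+1 = 2
Step 2: Substitute values: rate = 0.16 × (0.8)^1 × (0.47)^1
Step 3: rate = 0.16 × 0.8 × 0.47 = 0.06016 M/s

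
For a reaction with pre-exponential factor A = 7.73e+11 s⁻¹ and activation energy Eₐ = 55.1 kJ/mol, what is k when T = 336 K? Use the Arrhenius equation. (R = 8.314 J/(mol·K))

2.10e+03 s⁻¹

Step 1: Use the Arrhenius equation: k = A × exp(-Eₐ/RT)
Step 2: Convert Eₐ to J/mol: 55.1 kJ/mol = 55100 J/mol
Step 3: Calculate the exponent: -Eₐ/(RT) = -55100/(8.314 × 336) = -19.72433
Step 4: k = 7.73e+11 × exp(-19.72433)
Step 5: k = 7.73e+11 × 2.71539e-09 = 2.0990e+03 s⁻¹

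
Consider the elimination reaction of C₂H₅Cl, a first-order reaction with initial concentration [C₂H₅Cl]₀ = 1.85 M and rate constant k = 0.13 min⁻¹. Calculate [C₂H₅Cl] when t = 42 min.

0.007869 M

Step 1: For a first-order reaction: [C₂H₅Cl] = [C₂H₅Cl]₀ × e^(-kt)
Step 2: [C₂H₅Cl] = 1.85 × e^(-0.13 × 42)
Step 3: [C₂H₅Cl] = 1.85 × e^(-5.46)
Step 4: [C₂H₅Cl] = 1.85 × 0.00425356 = 0.007869 M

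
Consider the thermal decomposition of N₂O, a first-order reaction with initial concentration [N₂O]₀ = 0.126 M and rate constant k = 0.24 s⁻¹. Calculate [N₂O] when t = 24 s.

0.000397 M

Step 1: For a first-order reaction: [N₂O] = [N₂O]₀ × e^(-kt)
Step 2: [N₂O] = 0.126 × e^(-0.24 × 24)
Step 3: [N₂O] = 0.126 × e^(-5.76)
Step 4: [N₂O] = 0.126 × 0.00315111 = 0.000397 M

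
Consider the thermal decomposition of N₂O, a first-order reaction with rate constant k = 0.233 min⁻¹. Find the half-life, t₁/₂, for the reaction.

2.975 min

Step 1: For a first-order reaction, t₁/₂ = ln(2)/k
Step 2: t₁/₂ = ln(2)/0.233
Step 3: t₁/₂ = 0.6931/0.233 = 2.975 min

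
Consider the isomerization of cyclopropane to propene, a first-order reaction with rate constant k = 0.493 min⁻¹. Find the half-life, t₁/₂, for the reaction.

1.406 min

Step 1: For a first-order reaction, t₁/₂ = ln(2)/k
Step 2: t₁/₂ = ln(2)/0.493
Step 3: t₁/₂ = 0.6931/0.493 = 1.406 min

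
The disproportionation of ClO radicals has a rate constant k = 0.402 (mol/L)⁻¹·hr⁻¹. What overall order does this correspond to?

second order (2)

Step 1: The units of k for an nth-order reaction are (concentration)^(1-n)·(time)⁻¹.
Step 2: Here k has units (mol/L)⁻¹·hr⁻¹, so the concentration exponent is -1.
Step 3: 1 - n = -1 ⇒ n = 2. The reaction is second order.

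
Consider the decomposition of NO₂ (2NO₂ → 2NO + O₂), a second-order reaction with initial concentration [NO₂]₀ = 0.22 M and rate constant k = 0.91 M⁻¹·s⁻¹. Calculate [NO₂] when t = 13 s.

0.06107 M

Step 1: For a second-order reaction: 1/[NO₂] = 1/[NO₂]₀ + kt
Step 2: 1/[NO₂] = 1/0.22 + 0.91 × 13
Step 3: 1/[NO₂] = 4.545 + 11.83 = 16.38
Step 4: [NO₂] = 1/16.38 = 0.06107 M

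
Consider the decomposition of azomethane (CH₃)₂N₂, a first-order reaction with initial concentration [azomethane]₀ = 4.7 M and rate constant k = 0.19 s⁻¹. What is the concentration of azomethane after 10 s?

0.703 M

Step 1: For a first-order reaction: [azomethane] = [azomethane]₀ × e^(-kt)
Step 2: [azomethane] = 4.7 × e^(-0.19 × 10)
Step 3: [azomethane] = 4.7 × e^(-1.9)
Step 4: [azomethane] = 4.7 × 0.149569 = 0.703 M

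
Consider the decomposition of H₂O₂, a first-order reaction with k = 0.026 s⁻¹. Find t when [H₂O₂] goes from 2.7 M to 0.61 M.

57.21 s

Step 1: For first-order: t = ln([H₂O₂]₀/[H₂O₂])/k
Step 2: t = ln(2.7/0.61)/0.026
Step 3: t = ln(4.426)/0.026
Step 4: t = 1.488/0.026 = 57.21 s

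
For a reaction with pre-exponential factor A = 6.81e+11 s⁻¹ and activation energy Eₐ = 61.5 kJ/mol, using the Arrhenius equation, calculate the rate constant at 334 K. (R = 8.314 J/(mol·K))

1.64e+02 s⁻¹

Step 1: Use the Arrhenius equation: k = A × exp(-Eₐ/RT)
Step 2: Convert Eₐ to J/mol: 61.5 kJ/mol = 61500 J/mol
Step 3: Calculate the exponent: -Eₐ/(RT) = -61500/(8.314 × 334) = -22.14719
Step 4: k = 6.81e+11 × exp(-22.14719)
Step 5: k = 6.81e+11 × 2.40767e-10 = 1.6396e+02 s⁻¹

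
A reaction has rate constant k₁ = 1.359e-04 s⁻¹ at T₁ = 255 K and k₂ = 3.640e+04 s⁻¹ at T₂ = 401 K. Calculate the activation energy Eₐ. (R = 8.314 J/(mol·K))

113.0 kJ/mol

Step 1: Use the two-temperature Arrhenius form: ln(k₂/k₁) = -Eₐ/R × (1/T₂ - 1/T₁)
Step 2: ln(k₂/k₁) = ln(3.640e+04/1.359e-04) = ln(2.67844e+08) = 19.4059
Step 3: 1/T₂ - 1/T₁ = 1/401 - 1/255 = -1.427803e-03 K⁻¹
Step 4: Eₐ = -R × ln(k₂/k₁) / (1/T₂ - 1/T₁) = -8.314 × 19.4059 / -1.427803e-03
Step 5: Eₐ = 1.1300e+05 J/mol = 113.0 kJ/mol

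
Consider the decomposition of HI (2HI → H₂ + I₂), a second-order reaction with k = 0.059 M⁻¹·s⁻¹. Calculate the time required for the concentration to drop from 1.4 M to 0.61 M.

15.68 s

Step 1: For second-order: t = (1/[HI] - 1/[HI]₀)/k
Step 2: t = (1/0.61 - 1/1.4)/0.059
Step 3: t = (1.639 - 0.7143)/0.059
Step 4: t = 0.9251/0.059 = 15.68 s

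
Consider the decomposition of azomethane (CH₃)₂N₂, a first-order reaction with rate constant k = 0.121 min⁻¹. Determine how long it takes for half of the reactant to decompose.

5.728 min

Step 1: For a first-order reaction, t₁/₂ = ln(2)/k
Step 2: t₁/₂ = ln(2)/0.121
Step 3: t₁/₂ = 0.6931/0.121 = 5.728 min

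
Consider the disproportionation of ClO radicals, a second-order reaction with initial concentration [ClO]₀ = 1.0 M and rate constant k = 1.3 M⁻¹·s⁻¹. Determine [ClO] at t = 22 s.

0.03378 M

Step 1: For a second-order reaction: 1/[ClO] = 1/[ClO]₀ + kt
Step 2: 1/[ClO] = 1/1.0 + 1.3 × 22
Step 3: 1/[ClO] = 1 + 28.6 = 29.6
Step 4: [ClO] = 1/29.6 = 0.03378 M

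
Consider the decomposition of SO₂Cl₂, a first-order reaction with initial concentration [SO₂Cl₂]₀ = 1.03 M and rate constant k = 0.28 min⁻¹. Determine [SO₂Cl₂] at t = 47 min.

1.984e-06 M

Step 1: For a first-order reaction: [SO₂Cl₂] = [SO₂Cl₂]₀ × e^(-kt)
Step 2: [SO₂Cl₂] = 1.03 × e^(-0.28 × 47)
Step 3: [SO₂Cl₂] = 1.03 × e^(-13.16)
Step 4: [SO₂Cl₂] = 1.03 × 1.92613e-06 = 1.984e-06 M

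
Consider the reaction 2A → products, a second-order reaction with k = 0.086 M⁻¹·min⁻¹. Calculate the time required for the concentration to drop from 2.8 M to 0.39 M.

25.66 min

Step 1: For second-order: t = (1/[A] - 1/[A]₀)/k
Step 2: t = (1/0.39 - 1/2.8)/0.086
Step 3: t = (2.564 - 0.3571)/0.086
Step 4: t = 2.207/0.086 = 25.66 min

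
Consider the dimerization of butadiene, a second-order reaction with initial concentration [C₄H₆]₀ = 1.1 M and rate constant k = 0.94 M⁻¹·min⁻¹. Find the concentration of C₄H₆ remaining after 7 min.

0.1335 M

Step 1: For a second-order reaction: 1/[C₄H₆] = 1/[C₄H₆]₀ + kt
Step 2: 1/[C₄H₆] = 1/1.1 + 0.94 × 7
Step 3: 1/[C₄H₆] = 0.9091 + 6.58 = 7.489
Step 4: [C₄H₆] = 1/7.489 = 0.1335 M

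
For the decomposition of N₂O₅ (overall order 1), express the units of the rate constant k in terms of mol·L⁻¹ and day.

day⁻¹

Step 1: For overall order n, rate = k × (concentration)^n.
Step 2: Rate has units mol·L⁻¹·day⁻¹; concentration term has units (mol·L⁻¹)^1.
Step 3: k = rate / (concentration)^n, so units of k = (mol·L⁻¹)^(1-1)·day⁻¹ = day⁻¹.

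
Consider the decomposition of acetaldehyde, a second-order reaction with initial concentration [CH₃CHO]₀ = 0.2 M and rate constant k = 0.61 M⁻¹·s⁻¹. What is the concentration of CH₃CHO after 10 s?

0.09009 M

Step 1: For a second-order reaction: 1/[CH₃CHO] = 1/[CH₃CHO]₀ + kt
Step 2: 1/[CH₃CHO] = 1/0.2 + 0.61 × 10
Step 3: 1/[CH₃CHO] = 5 + 6.1 = 11.1
Step 4: [CH₃CHO] = 1/11.1 = 0.09009 M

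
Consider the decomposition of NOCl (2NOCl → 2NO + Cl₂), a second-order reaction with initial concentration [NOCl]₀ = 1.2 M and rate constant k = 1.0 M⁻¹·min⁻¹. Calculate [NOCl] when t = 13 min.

0.07229 M

Step 1: For a second-order reaction: 1/[NOCl] = 1/[NOCl]₀ + kt
Step 2: 1/[NOCl] = 1/1.2 + 1.0 × 13
Step 3: 1/[NOCl] = 0.8333 + 13 = 13.83
Step 4: [NOCl] = 1/13.83 = 0.07229 M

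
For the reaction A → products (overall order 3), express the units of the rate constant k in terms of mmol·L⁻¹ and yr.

(mmol·L⁻¹)⁻²·yr⁻¹

Step 1: For overall order n, rate = k × (concentration)^n.
Step 2: Rate has units mmol·L⁻¹·yr⁻¹; concentration term has units (mmol·L⁻¹)^3.
Step 3: k = rate / (concentration)^n, so units of k = (mmol·L⁻¹)^(1-3)·yr⁻¹ = (mmol·L⁻¹)⁻²·yr⁻¹.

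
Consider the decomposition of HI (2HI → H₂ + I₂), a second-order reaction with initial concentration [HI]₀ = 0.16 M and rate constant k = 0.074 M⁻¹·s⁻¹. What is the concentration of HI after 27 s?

0.1212 M

Step 1: For a second-order reaction: 1/[HI] = 1/[HI]₀ + kt
Step 2: 1/[HI] = 1/0.16 + 0.074 × 27
Step 3: 1/[HI] = 6.25 + 1.998 = 8.248
Step 4: [HI] = 1/8.248 = 0.1212 M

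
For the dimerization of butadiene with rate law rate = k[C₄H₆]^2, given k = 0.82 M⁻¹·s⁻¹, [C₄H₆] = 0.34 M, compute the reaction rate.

0.09479 M/s

Step 1: Identify the rate law: rate = k[C₄H₆]^2
Step 2: Substitute values: rate = 0.82 × (0.34)^2
Step 3: Calculate: rate = 0.82 × 0.1156 = 0.094792 M/s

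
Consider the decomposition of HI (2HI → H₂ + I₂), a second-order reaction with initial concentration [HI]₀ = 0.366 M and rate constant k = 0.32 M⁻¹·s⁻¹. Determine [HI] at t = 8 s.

0.189 M

Step 1: For a second-order reaction: 1/[HI] = 1/[HI]₀ + kt
Step 2: 1/[HI] = 1/0.366 + 0.32 × 8
Step 3: 1/[HI] = 2.732 + 2.56 = 5.292
Step 4: [HI] = 1/5.292 = 0.189 M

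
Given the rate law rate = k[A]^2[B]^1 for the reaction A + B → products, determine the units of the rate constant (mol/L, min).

(mol/L)⁻²·min⁻¹

Step 1: Overall order = 2 + 1 = 3.
Step 2: rate has units mol/L·min⁻¹; [A]^2[B]^1 has units (mol/L)^3.
Step 3: k = rate/([A]^2[B]^1), so units of k = (mol/L)^(1-3)·min⁻¹ = (mol/L)⁻²·min⁻¹.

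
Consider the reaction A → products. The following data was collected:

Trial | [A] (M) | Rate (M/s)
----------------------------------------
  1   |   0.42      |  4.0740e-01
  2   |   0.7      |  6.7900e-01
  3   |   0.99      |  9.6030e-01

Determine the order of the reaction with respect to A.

first order (1)

Step 1: Compare trials to find order n where rate₂/rate₁ = ([A]₂/[A]₁)^n
Step 2: rate₂/rate₁ = 6.7900e-01/4.0740e-01 = 1.667
Step 3: [A]₂/[A]₁ = 0.7/0.42 = 1.667
Step 4: n = ln(1.667)/ln(1.667) = 1.00 ≈ 1
Step 5: The reaction is first order in A.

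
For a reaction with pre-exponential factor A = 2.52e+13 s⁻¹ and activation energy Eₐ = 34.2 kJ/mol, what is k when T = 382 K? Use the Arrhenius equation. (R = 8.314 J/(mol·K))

5.31e+08 s⁻¹

Step 1: Use the Arrhenius equation: k = A × exp(-Eₐ/RT)
Step 2: Convert Eₐ to J/mol: 34.2 kJ/mol = 34200 J/mol
Step 3: Calculate the exponent: -Eₐ/(RT) = -34200/(8.314 × 382) = -10.76844
Step 4: k = 2.52e+13 × exp(-10.76844)
Step 5: k = 2.52e+13 × 2.10536e-05 = 5.3055e+08 s⁻¹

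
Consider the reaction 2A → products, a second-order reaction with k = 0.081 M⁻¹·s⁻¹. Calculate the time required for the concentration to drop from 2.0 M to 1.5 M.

2.058 s

Step 1: For second-order: t = (1/[A] - 1/[A]₀)/k
Step 2: t = (1/1.5 - 1/2.0)/0.081
Step 3: t = (0.6667 - 0.5)/0.081
Step 4: t = 0.1667/0.081 = 2.058 s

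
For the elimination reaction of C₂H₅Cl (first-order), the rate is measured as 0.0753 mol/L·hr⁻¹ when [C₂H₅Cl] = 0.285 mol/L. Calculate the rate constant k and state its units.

0.2642 hr⁻¹

Step 1: rate = k[C₂H₅Cl]^1, so k = rate / [C₂H₅Cl]^1.
Step 2: k = 0.0753 / (0.285)^1 = 0.0753 / 0.285.
Step 3: k = 0.2642 hr⁻¹.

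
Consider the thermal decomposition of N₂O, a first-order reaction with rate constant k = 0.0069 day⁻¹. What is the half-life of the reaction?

100.5 day

Step 1: For a first-order reaction, t₁/₂ = ln(2)/k
Step 2: t₁/₂ = ln(2)/0.0069
Step 3: t₁/₂ = 0.6931/0.0069 = 100.5 day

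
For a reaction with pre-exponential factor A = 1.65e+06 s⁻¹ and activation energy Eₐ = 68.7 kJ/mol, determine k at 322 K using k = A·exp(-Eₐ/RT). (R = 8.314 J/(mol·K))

1.18e-05 s⁻¹

Step 1: Use the Arrhenius equation: k = A × exp(-Eₐ/RT)
Step 2: Convert Eₐ to J/mol: 68.7 kJ/mol = 68700 J/mol
Step 3: Calculate the exponent: -Eₐ/(RT) = -68700/(8.314 × 322) = -25.66202
Step 4: k = 1.65e+06 × exp(-25.66202)
Step 5: k = 1.65e+06 × 7.16352e-12 = 1.1820e-05 s⁻¹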